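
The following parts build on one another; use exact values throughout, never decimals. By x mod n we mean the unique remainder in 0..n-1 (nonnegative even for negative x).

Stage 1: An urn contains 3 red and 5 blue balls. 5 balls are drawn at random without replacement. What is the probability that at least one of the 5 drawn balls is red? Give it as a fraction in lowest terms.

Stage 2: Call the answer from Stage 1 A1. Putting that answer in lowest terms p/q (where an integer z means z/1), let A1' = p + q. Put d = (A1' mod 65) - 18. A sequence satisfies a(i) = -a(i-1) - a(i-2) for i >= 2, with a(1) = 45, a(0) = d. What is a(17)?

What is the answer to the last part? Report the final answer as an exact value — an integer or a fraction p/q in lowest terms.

Stage 1: total draws C(8,5) = 56; complement C(5,5) = 1; favorable 56 - 1 = 55; P = 55/56; answer 55/56
Stage 2: A1 = 55/56; threaded value p + q = 111; d = 28; a(2) = -1*(45) - 1*(28) = -73; iterating: a(2)=-73, a(3)=28, a(4)=45, a(5)=-73, a(6)=28, a(7)=45, a(8)=-73, a(9)=28, a(10)=45, a(11)=-73, a(12)=28, a(13)=45, a(14)=-73, a(15)=28, a(16)=45, a(17)=-73; answer -73

-73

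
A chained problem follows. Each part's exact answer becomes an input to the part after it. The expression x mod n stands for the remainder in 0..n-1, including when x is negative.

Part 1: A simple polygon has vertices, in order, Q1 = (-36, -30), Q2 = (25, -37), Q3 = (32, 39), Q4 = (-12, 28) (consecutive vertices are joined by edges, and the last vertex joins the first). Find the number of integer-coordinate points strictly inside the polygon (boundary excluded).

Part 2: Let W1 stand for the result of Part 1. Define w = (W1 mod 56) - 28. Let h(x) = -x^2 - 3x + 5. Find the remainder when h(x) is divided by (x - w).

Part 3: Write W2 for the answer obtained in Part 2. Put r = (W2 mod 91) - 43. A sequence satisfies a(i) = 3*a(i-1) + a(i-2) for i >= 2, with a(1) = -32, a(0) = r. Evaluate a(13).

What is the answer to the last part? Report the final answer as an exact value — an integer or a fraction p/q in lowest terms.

-55928192

Part 1: cross terms: (-36*-37 - 25*-30)=2082, (25*39 - 32*-37)=2159, (32*28 - -12*39)=1364, (-12*-30 - -36*28)=1368; twice the area = |6973| = 6973; area = 6973/2; boundary points = 1 + 1 + 11 + 2 = 15; strictly interior points = area - boundary/2 + 1 = 3480; answer 3480
Part 2: W1 = 3480; w = -20; remainder = value at the root: -1*(-20)^2 - 3*(-20)^1 + 5 = (-400) + (60) + (5) = -335; answer -335
Part 3: W2 = -335; r = -14; a(2) = 3*(-32) + 1*(-14) = -110; iterating: a(2)=-110, a(3)=-362, a(4)=-1196, a(5)=-3950, a(6)=-13046, a(7)=-43088, a(8)=-142310, a(9)=-470018, a(10)=-1552364, a(11)=-5127110, a(12)=-16933694, a(13)=-55928192; answer -55928192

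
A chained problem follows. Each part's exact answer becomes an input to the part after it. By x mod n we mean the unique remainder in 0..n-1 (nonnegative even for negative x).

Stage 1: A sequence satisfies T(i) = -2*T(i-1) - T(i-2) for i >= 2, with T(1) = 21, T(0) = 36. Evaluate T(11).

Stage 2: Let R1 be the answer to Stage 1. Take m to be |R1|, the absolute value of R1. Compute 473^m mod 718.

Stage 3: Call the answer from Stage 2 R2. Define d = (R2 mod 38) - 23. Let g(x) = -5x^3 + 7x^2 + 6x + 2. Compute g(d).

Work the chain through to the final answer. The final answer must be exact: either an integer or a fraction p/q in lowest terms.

-12262

Stage 1: T(2) = -2*(21) - 1*(36) = -78; iterating: T(2)=-78, T(3)=135, T(4)=-192, T(5)=249, T(6)=-306, T(7)=363, T(8)=-420, T(9)=477, T(10)=-534, T(11)=591; answer 591
Stage 2: R1 = 591; m = 591; squarings mod 718: 473^1=473, 473^2=431, 473^4=517, 473^8=193, 473^16=631, 473^32=389, 473^64=541, 473^128=455, 473^256=241, 473^512=641; 473^591 = 473^1 * 473^2 * 473^4 * 473^8 * 473^64 * 473^512 = 265 (mod 718); answer 265
Stage 3: R2 = 265; d = 14; -5*(14)^3 + 7*(14)^2 + 6*(14)^1 + 2 = (-13720) + (1372) + (84) + (2) = -12262; answer -12262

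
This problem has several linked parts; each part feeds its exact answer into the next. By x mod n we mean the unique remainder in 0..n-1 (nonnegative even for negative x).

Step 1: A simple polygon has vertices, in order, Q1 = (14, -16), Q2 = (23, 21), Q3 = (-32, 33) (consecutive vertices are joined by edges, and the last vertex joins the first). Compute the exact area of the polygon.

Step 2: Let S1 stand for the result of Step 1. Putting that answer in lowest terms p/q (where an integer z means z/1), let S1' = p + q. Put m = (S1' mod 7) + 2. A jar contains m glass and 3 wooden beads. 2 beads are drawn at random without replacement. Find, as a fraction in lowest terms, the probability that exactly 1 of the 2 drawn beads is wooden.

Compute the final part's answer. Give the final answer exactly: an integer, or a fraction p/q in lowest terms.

15/28

Step 1: cross terms: (14*21 - 23*-16)=662, (23*33 - -32*21)=1431, (-32*-16 - 14*33)=50; twice the area = |2143| = 2143; area = 2143/2; answer 2143/2
Step 2: S1 = 2143/2; threaded value p + q = 2145; m = 5; total draws C(8,2) = 28; favorable C(3,1)*C(5,1) = 15; P = 15/28; answer 15/28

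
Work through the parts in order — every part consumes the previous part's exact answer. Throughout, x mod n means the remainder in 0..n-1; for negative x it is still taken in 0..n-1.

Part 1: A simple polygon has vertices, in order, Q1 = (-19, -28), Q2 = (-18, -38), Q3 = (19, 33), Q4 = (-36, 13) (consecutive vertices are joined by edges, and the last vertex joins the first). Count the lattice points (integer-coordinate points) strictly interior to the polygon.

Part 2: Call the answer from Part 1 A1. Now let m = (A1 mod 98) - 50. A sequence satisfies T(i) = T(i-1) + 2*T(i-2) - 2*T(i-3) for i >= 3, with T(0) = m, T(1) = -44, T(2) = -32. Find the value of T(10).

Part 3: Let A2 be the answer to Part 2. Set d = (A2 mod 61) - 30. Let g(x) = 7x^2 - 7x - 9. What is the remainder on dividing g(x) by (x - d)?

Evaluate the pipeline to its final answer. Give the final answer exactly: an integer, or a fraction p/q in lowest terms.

2385

Part 1: cross terms: (-19*-38 - -18*-28)=218, (-18*33 - 19*-38)=128, (19*13 - -36*33)=1435, (-36*-28 - -19*13)=1255; twice the area = |3036| = 3036; area = 1518; boundary points = 1 + 1 + 5 + 1 = 8; strictly interior points = area - boundary/2 + 1 = 1515; answer 1515
Part 2: A1 = 1515; m = -5; T(3) = 1*(-32) + 2*(-44) - 2*(-5) = -110; iterating: T(3)=-110, T(4)=-86, T(5)=-242, T(6)=-194, T(7)=-506, T(8)=-410, T(9)=-1034, T(10)=-842; answer -842
Part 3: A2 = -842; d = -18; remainder = value at the root: 7*(-18)^2 - 7*(-18)^1 - 9 = (2268) + (126) + (-9) = 2385; answer 2385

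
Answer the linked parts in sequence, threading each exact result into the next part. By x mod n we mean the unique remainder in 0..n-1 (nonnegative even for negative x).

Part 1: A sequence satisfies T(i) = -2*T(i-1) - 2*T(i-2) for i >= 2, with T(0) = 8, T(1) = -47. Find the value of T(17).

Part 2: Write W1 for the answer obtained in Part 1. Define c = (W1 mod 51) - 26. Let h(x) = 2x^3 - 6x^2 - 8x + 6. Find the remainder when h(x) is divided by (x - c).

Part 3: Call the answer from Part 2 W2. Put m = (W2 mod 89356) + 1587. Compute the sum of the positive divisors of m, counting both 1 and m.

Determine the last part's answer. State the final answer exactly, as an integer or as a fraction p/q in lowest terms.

83018

Part 1: T(2) = -2*(-47) - 2*(8) = 78; iterating: T(2)=78, T(3)=-62, T(4)=-32, T(5)=188, T(6)=-312, T(7)=248, T(8)=128, T(9)=-752, T(10)=1248, T(11)=-992, T(12)=-512, T(13)=3008, T(14)=-4992, T(15)=3968, T(16)=2048, T(17)=-12032; answer -12032
Part 2: W1 = -12032; c = -22; remainder = value at the root: 2*(-22)^3 - 6*(-22)^2 - 8*(-22)^1 + 6 = (-21296) + (-2904) + (176) + (6) = -24018; answer -24018
Part 3: W2 = -24018; m = 66925; 66925 = 5^2 * 2677; sigma = (1 + 5 + 25) * (1 + 2677) = 31 * 2678 = 83018; answer 83018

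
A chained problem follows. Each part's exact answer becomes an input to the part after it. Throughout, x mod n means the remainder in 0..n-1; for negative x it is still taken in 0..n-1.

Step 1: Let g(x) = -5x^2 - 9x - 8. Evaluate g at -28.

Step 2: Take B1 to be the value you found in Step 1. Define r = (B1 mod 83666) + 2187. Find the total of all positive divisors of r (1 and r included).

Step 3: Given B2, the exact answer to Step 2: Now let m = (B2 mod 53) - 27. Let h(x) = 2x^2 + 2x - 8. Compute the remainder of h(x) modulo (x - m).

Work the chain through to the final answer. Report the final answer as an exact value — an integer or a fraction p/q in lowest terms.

752

Step 1: -5*(-28)^2 - 9*(-28)^1 - 8 = (-3920) + (252) + (-8) = -3676; answer -3676
Step 2: B1 = -3676; r = 82177; 82177 = 37 * 2221; sigma = (1 + 37) * (1 + 2221) = 38 * 2222 = 84436; answer 84436
Step 3: B2 = 84436; m = -20; remainder = value at the root: 2*(-20)^2 + 2*(-20)^1 - 8 = (800) + (-40) + (-8) = 752; answer 752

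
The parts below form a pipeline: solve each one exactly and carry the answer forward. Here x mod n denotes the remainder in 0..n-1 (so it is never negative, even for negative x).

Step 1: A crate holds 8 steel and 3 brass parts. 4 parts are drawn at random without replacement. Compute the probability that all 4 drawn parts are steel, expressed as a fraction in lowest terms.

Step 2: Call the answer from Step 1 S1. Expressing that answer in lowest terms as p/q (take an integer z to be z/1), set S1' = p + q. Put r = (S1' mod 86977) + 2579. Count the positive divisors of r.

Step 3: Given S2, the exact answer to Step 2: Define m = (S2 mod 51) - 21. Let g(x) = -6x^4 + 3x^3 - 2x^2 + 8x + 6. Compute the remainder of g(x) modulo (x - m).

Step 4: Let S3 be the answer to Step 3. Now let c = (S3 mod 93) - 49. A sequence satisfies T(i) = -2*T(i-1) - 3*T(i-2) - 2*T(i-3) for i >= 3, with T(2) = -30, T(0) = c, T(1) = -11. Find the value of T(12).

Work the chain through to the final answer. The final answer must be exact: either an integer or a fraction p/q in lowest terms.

Step 1: total draws C(11,4) = 330; favorable C(8,4) = 70; P = 7/33; answer 7/33
Step 2: S1 = 7/33; threaded value p + q = 40; r = 2619; 2619 = 3^3 * 97; number of divisors = (3+1) * (1+1) = 8; answer 8
Step 3: S2 = 8; m = -13; remainder = value at the root: -6*(-13)^4 + 3*(-13)^3 - 2*(-13)^2 + 8*(-13)^1 + 6 = (-171366) + (-6591) + (-338) + (-104) + (6) = -178393; answer -178393
Step 4: S3 = -178393; c = 25; T(3) = -2*(-30) - 3*(-11) - 2*(25) = 43; iterating: T(3)=43, T(4)=26, T(5)=-121, T(6)=78, T(7)=155, T(8)=-302, T(9)=-17, T(10)=630, T(11)=-605, T(12)=-646; answer -646

-646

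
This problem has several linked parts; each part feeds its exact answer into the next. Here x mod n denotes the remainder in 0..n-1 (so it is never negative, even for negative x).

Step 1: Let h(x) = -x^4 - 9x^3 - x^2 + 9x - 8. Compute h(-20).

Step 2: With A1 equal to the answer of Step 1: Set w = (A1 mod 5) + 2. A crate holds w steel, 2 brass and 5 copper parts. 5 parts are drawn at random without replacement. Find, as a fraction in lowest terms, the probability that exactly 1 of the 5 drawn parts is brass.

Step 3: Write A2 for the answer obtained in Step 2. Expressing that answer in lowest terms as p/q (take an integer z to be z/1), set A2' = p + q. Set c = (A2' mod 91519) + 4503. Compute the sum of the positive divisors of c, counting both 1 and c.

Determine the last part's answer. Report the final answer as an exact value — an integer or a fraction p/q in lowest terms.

10260

Step 1: -1*(-20)^4 - 9*(-20)^3 - 1*(-20)^2 + 9*(-20)^1 - 8 = (-160000) + (72000) + (-400) + (-180) + (-8) = -88588; answer -88588
Step 2: A1 = -88588; w = 4; total draws C(11,5) = 462; favorable C(2,1)*C(9,4) = 252; P = 6/11; answer 6/11
Step 3: A2 = 6/11; threaded value p + q = 17; c = 4520; 4520 = 2^3 * 5 * 113; sigma = (1 + 2 + 4 + 8) * (1 + 5) * (1 + 113) = 15 * 6 * 114 = 10260; answer 10260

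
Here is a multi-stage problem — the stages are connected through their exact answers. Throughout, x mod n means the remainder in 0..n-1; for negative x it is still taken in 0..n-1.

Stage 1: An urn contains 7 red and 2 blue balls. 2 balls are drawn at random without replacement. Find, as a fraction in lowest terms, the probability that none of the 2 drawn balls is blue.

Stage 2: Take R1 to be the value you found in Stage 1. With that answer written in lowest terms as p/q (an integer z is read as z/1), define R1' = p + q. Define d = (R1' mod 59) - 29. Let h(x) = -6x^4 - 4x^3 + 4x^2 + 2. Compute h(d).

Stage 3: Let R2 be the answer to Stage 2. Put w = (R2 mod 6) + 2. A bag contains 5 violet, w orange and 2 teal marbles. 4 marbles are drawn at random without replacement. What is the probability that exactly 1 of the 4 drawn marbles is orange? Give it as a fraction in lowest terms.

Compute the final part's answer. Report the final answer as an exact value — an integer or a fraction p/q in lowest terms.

42/143

Stage 1: total draws C(9,2) = 36; favorable C(7,2) = 21; P = 7/12; answer 7/12
Stage 2: R1 = 7/12; threaded value p + q = 19; d = -10; -6*(-10)^4 - 4*(-10)^3 + 4*(-10)^2 + 2 = (-60000) + (4000) + (400) + (2) = -55598; answer -55598
Stage 3: R2 = -55598; w = 6; total draws C(13,4) = 715; favorable C(6,1)*C(7,3) = 210; P = 42/143; answer 42/143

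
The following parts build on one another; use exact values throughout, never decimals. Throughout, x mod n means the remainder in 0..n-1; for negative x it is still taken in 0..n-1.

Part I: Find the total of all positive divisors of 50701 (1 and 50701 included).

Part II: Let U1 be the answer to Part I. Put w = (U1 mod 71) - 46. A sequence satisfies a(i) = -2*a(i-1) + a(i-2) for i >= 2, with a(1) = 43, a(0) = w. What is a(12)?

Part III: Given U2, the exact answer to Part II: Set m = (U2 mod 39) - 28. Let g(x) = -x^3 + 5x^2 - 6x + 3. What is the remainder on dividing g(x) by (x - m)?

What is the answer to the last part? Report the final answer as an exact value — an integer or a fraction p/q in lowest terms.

5475

Part I: 50701 = 7 * 7243; sigma = (1 + 7) * (1 + 7243) = 8 * 7244 = 57952; answer 57952
Part II: U1 = 57952; w = -30; a(2) = -2*(43) + 1*(-30) = -116; iterating: a(2)=-116, a(3)=275, a(4)=-666, a(5)=1607, a(6)=-3880, a(7)=9367, a(8)=-22614, a(9)=54595, a(10)=-131804, a(11)=318203, a(12)=-768210; answer -768210
Part III: U2 = -768210; m = -16; remainder = value at the root: -1*(-16)^3 + 5*(-16)^2 - 6*(-16)^1 + 3 = (4096) + (1280) + (96) + (3) = 5475; answer 5475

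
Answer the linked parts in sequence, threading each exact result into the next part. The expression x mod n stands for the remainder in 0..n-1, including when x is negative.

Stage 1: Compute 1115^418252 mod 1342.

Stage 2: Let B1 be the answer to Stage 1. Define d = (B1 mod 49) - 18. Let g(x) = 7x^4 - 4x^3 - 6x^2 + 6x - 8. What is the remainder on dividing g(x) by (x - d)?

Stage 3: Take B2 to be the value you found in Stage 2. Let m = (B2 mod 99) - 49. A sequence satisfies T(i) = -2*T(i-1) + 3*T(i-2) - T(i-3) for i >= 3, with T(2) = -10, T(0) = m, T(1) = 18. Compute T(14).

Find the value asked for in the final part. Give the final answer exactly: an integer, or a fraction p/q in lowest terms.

-23655600

Stage 1: squarings mod 1342: 1115^1=1115, 1115^2=533, 1115^4=927, 1115^8=449, 1115^16=301, 1115^32=687, 1115^64=927, 1115^128=449, 1115^256=301, 1115^512=687, 1115^1024=927, 1115^2048=449, 1115^4096=301, 1115^8192=687, 1115^16384=927, 1115^32768=449, 1115^65536=301, 1115^131072=687, 1115^262144=927; 1115^418252 = 1115^4 * 1115^8 * 1115^64 * 1115^128 * 1115^256 * 1115^8192 * 1115^16384 * 1115^131072 * 1115^262144 = 269 (mod 1342); answer 269
Stage 2: B1 = 269; d = 6; remainder = value at the root: 7*(6)^4 - 4*(6)^3 - 6*(6)^2 + 6*(6)^1 - 8 = (9072) + (-864) + (-216) + (36) + (-8) = 8020; answer 8020
Stage 3: B2 = 8020; m = -48; T(3) = -2*(-10) + 3*(18) - 1*(-48) = 122; iterating: T(3)=122, T(4)=-292, T(5)=960, T(6)=-2918, T(7)=9008, T(8)=-27730, T(9)=85402, T(10)=-263002, T(11)=809940, T(12)=-2494288, T(13)=7681398, T(14)=-23655600; answer -23655600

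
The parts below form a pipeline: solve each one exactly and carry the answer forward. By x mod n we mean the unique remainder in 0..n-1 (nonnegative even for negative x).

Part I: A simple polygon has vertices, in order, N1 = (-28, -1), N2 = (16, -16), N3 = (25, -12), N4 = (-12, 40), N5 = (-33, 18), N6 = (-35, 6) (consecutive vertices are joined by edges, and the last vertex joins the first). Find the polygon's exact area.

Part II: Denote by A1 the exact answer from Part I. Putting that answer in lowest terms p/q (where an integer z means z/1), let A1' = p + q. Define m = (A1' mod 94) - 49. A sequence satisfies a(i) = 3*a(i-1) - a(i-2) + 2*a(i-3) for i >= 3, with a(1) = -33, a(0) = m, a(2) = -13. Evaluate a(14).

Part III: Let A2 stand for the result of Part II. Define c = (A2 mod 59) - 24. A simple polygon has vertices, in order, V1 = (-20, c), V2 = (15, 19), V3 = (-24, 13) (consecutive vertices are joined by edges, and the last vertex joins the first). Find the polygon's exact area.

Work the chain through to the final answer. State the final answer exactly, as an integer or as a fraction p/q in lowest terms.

843/2

Part I: cross terms: (-28*-16 - 16*-1)=464, (16*-12 - 25*-16)=208, (25*40 - -12*-12)=856, (-12*18 - -33*40)=1104, (-33*6 - -35*18)=432, (-35*-1 - -28*6)=203; twice the area = |3267| = 3267; area = 3267/2; answer 3267/2
Part II: A1 = 3267/2; threaded value p + q = 3269; m = 24; a(3) = 3*(-13) - 1*(-33) + 2*(24) = 42; iterating: a(3)=42, a(4)=73, a(5)=151, a(6)=464, a(7)=1387, a(8)=3999, a(9)=11538, a(10)=33389, a(11)=96627, a(12)=279568, a(13)=808855, a(14)=2340251; answer 2340251
Part III: A2 = 2340251; c = -8; cross terms: (-20*19 - 15*-8)=-260, (15*13 - -24*19)=651, (-24*-8 - -20*13)=452; twice the area = |843| = 843; area = 843/2; answer 843/2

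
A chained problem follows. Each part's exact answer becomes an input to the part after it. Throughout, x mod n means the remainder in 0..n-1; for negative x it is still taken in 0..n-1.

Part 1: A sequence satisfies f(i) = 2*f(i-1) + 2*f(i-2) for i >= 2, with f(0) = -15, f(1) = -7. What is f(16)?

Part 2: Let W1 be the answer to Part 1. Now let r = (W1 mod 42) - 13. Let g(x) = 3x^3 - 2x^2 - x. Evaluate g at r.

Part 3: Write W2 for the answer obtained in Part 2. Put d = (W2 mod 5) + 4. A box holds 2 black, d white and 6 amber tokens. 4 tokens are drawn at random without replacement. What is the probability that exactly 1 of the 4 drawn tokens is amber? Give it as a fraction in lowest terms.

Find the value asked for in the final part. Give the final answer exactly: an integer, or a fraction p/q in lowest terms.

8/33

Part 1: f(2) = 2*(-7) + 2*(-15) = -44; iterating: f(2)=-44, f(3)=-102, f(4)=-292, f(5)=-788, f(6)=-2160, f(7)=-5896, f(8)=-16112, f(9)=-44016, f(10)=-120256, f(11)=-328544, f(12)=-897600, f(13)=-2452288, f(14)=-6699776, f(15)=-18304128, f(16)=-50007808; answer -50007808
Part 2: W1 = -50007808; r = 25; 3*(25)^3 - 2*(25)^2 - 1*(25)^1 = (46875) + (-1250) + (-25) = 45600; answer 45600
Part 3: W2 = 45600; d = 4; total draws C(12,4) = 495; favorable C(6,1)*C(6,3) = 120; P = 8/33; answer 8/33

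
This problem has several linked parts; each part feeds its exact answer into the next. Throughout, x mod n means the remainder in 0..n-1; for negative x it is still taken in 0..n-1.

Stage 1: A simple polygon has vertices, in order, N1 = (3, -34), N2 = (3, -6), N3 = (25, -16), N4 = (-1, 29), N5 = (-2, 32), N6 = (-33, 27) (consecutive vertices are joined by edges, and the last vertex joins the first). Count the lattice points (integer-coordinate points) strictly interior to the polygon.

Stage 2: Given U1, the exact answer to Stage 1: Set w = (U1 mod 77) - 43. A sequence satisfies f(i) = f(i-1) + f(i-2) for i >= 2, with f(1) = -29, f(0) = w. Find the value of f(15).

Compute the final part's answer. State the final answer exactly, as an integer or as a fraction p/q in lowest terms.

Stage 1: cross terms: (3*-6 - 3*-34)=84, (3*-16 - 25*-6)=102, (25*29 - -1*-16)=709, (-1*32 - -2*29)=26, (-2*27 - -33*32)=1002, (-33*-34 - 3*27)=1041; twice the area = |2964| = 2964; area = 1482; boundary points = 28 + 2 + 1 + 1 + 1 + 1 = 34; strictly interior points = area - boundary/2 + 1 = 1466; answer 1466
Stage 2: U1 = 1466; w = -40; f(2) = 1*(-29) + 1*(-40) = -69; iterating: f(2)=-69, f(3)=-98, f(4)=-167, f(5)=-265, f(6)=-432, f(7)=-697, f(8)=-1129, f(9)=-1826, f(10)=-2955, f(11)=-4781, f(12)=-7736, f(13)=-12517, f(14)=-20253, f(15)=-32770; answer -32770

-32770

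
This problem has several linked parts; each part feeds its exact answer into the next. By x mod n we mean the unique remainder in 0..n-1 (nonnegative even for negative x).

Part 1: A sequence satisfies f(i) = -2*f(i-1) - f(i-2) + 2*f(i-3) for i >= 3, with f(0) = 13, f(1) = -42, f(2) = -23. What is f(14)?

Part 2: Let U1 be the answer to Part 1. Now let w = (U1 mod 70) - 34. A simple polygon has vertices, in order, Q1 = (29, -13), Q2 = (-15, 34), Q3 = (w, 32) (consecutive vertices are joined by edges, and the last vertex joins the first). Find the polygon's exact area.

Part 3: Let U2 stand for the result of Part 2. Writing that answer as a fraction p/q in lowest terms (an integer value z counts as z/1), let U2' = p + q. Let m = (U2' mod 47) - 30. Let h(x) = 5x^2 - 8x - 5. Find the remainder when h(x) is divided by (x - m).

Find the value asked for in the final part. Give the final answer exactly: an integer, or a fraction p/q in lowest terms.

Part 1: f(3) = -2*(-23) - 1*(-42) + 2*(13) = 114; iterating: f(3)=114, f(4)=-289, f(5)=418, f(6)=-319, f(7)=-358, f(8)=1871, f(9)=-4022, f(10)=5457, f(11)=-3150, f(12)=-7201, f(13)=28466, f(14)=-56031; answer -56031
Part 2: U1 = -56031; w = 5; cross terms: (29*34 - -15*-13)=791, (-15*32 - 5*34)=-650, (5*-13 - 29*32)=-993; twice the area = |-852| = 852; area = 426; answer 426
Part 3: U2 = 426; threaded value p + q = 427; m = -26; remainder = value at the root: 5*(-26)^2 - 8*(-26)^1 - 5 = (3380) + (208) + (-5) = 3583; answer 3583

3583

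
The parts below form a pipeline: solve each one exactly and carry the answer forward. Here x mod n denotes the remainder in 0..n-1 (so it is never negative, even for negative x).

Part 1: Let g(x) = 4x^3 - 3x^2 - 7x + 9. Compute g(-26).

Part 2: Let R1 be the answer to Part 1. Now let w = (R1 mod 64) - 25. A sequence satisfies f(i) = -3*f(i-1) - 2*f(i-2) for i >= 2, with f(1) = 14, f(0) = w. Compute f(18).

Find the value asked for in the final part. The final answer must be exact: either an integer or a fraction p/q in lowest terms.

Part 1: 4*(-26)^3 - 3*(-26)^2 - 7*(-26)^1 + 9 = (-70304) + (-2028) + (182) + (9) = -72141; answer -72141
Part 2: R1 = -72141; w = 26; f(2) = -3*(14) - 2*(26) = -94; iterating: f(2)=-94, f(3)=254, f(4)=-574, f(5)=1214, f(6)=-2494, f(7)=5054, f(8)=-10174, f(9)=20414, f(10)=-40894, f(11)=81854, f(12)=-163774, f(13)=327614, f(14)=-655294, f(15)=1310654, f(16)=-2621374, f(17)=5242814, f(18)=-10485694; answer -10485694

-10485694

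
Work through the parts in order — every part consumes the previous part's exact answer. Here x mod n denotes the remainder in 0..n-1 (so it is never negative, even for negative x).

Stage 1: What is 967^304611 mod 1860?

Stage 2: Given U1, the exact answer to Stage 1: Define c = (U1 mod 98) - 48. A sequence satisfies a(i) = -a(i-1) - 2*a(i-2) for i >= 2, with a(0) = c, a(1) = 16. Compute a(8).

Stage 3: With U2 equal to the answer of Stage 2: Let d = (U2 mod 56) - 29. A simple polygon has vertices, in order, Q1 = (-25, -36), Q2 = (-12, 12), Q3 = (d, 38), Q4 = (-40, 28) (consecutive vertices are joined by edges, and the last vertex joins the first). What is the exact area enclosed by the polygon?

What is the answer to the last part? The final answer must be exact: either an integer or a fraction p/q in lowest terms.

1276

Stage 1: squarings mod 1860: 967^1=967, 967^2=1369, 967^4=1141, 967^8=1741, 967^16=1141, 967^32=1741, 967^64=1141, 967^128=1741, 967^256=1141, 967^512=1741, 967^1024=1141, 967^2048=1741, 967^4096=1141, 967^8192=1741, 967^16384=1141, 967^32768=1741, 967^65536=1141, 967^131072=1741, 967^262144=1141; 967^304611 = 967^1 * 967^2 * 967^32 * 967^64 * 967^128 * 967^256 * 967^1024 * 967^8192 * 967^32768 * 967^262144 = 1363 (mod 1860); answer 1363
Stage 2: U1 = 1363; c = 41; a(2) = -1*(16) - 2*(41) = -98; iterating: a(2)=-98, a(3)=66, a(4)=130, a(5)=-262, a(6)=2, a(7)=522, a(8)=-526; answer -526
Stage 3: U2 = -526; d = 5; cross terms: (-25*12 - -12*-36)=-732, (-12*38 - 5*12)=-516, (5*28 - -40*38)=1660, (-40*-36 - -25*28)=2140; twice the area = |2552| = 2552; area = 1276; answer 1276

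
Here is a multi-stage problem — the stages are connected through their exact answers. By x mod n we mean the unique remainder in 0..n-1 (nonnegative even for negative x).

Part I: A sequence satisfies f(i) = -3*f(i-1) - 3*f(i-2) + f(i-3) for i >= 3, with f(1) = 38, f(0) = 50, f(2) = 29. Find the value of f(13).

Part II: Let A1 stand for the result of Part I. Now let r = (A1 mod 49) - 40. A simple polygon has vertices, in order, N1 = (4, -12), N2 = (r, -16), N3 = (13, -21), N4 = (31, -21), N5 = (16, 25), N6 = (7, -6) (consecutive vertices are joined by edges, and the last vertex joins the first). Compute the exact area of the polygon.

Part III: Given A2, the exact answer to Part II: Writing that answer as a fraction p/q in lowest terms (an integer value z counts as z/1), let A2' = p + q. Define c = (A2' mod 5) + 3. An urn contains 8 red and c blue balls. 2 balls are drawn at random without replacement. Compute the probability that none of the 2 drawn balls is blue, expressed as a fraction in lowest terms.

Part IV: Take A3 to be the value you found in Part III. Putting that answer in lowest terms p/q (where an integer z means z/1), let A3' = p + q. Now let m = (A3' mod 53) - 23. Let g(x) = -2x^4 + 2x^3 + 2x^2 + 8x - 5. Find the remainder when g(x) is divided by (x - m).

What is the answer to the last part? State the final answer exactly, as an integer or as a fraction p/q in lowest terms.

-583147

Part I: f(3) = -3*(29) - 3*(38) + 1*(50) = -151; iterating: f(3)=-151, f(4)=404, f(5)=-730, f(6)=827, f(7)=113, f(8)=-3550, f(9)=11138, f(10)=-22651, f(11)=30989, f(12)=-13876, f(13)=-73990; answer -73990
Part II: A1 = -73990; r = -40; cross terms: (4*-16 - -40*-12)=-544, (-40*-21 - 13*-16)=1048, (13*-21 - 31*-21)=378, (31*25 - 16*-21)=1111, (16*-6 - 7*25)=-271, (7*-12 - 4*-6)=-60; twice the area = |1662| = 1662; area = 831; answer 831
Part III: A2 = 831; threaded value p + q = 832; c = 5; total draws C(13,2) = 78; favorable C(8,2) = 28; P = 14/39; answer 14/39
Part IV: A3 = 14/39; threaded value p + q = 53; m = -23; remainder = value at the root: -2*(-23)^4 + 2*(-23)^3 + 2*(-23)^2 + 8*(-23)^1 - 5 = (-559682) + (-24334) + (1058) + (-184) + (-5) = -583147; answer -583147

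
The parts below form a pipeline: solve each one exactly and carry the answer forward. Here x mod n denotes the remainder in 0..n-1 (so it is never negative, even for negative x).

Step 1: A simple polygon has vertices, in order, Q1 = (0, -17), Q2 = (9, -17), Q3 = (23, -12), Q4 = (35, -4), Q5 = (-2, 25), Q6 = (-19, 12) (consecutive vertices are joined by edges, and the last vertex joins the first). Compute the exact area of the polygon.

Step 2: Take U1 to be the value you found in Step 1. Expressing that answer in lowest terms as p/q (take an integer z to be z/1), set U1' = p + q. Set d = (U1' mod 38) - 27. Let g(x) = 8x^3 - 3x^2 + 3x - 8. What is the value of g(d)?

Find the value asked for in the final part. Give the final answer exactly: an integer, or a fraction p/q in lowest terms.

-22590

Step 1: cross terms: (0*-17 - 9*-17)=153, (9*-12 - 23*-17)=283, (23*-4 - 35*-12)=328, (35*25 - -2*-4)=867, (-2*12 - -19*25)=451, (-19*-17 - 0*12)=323; twice the area = |2405| = 2405; area = 2405/2; answer 2405/2
Step 2: U1 = 2405/2; threaded value p + q = 2407; d = -14; 8*(-14)^3 - 3*(-14)^2 + 3*(-14)^1 - 8 = (-21952) + (-588) + (-42) + (-8) = -22590; answer -22590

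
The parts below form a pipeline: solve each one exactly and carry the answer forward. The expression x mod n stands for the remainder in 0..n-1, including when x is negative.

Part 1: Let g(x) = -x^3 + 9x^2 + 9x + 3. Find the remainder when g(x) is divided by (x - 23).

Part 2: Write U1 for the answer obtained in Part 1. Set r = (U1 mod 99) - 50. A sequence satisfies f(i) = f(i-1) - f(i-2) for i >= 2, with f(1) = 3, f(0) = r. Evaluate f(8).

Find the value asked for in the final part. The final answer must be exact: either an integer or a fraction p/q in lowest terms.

Part 1: remainder = value at the root: -1*(23)^3 + 9*(23)^2 + 9*(23)^1 + 3 = (-12167) + (4761) + (207) + (3) = -7196; answer -7196
Part 2: U1 = -7196; r = -19; f(2) = 1*(3) - 1*(-19) = 22; iterating: f(2)=22, f(3)=19, f(4)=-3, f(5)=-22, f(6)=-19, f(7)=3, f(8)=22; answer 22

22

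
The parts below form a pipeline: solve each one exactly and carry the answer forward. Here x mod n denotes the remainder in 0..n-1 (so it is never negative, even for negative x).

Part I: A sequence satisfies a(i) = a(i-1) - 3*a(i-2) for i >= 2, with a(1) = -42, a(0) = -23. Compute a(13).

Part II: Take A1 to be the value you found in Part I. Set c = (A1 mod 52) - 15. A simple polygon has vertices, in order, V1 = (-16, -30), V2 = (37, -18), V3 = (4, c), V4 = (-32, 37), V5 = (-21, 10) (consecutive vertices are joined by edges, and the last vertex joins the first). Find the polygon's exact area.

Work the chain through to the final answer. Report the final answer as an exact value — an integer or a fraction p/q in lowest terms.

Part I: a(2) = 1*(-42) - 3*(-23) = 27; iterating: a(2)=27, a(3)=153, a(4)=72, a(5)=-387, a(6)=-603, a(7)=558, a(8)=2367, a(9)=693, a(10)=-6408, a(11)=-8487, a(12)=10737, a(13)=36198; answer 36198
Part II: A1 = 36198; c = -9; cross terms: (-16*-18 - 37*-30)=1398, (37*-9 - 4*-18)=-261, (4*37 - -32*-9)=-140, (-32*10 - -21*37)=457, (-21*-30 - -16*10)=790; twice the area = |2244| = 2244; area = 1122; answer 1122

1122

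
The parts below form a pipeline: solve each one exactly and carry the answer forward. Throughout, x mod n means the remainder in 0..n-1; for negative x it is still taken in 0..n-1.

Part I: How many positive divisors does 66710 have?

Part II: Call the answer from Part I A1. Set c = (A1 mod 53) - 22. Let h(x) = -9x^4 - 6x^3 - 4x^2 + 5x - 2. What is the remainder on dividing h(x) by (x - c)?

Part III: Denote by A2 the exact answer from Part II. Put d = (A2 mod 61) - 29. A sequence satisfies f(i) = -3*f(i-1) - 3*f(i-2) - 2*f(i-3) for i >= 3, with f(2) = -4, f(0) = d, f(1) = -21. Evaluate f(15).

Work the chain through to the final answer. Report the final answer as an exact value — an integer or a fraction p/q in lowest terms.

Part I: 66710 = 2 * 5 * 7 * 953; number of divisors = (1+1) * (1+1) * (1+1) * (1+1) = 16; answer 16
Part II: A1 = 16; c = -6; remainder = value at the root: -9*(-6)^4 - 6*(-6)^3 - 4*(-6)^2 + 5*(-6)^1 - 2 = (-11664) + (1296) + (-144) + (-30) + (-2) = -10544; answer -10544
Part III: A2 = -10544; d = -20; f(3) = -3*(-4) - 3*(-21) - 2*(-20) = 115; iterating: f(3)=115, f(4)=-291, f(5)=536, f(6)=-965, f(7)=1869, f(8)=-3784, f(9)=7675, f(10)=-15411, f(11)=30776, f(12)=-61445, f(13)=122829, f(14)=-245704, f(15)=491515; answer 491515

491515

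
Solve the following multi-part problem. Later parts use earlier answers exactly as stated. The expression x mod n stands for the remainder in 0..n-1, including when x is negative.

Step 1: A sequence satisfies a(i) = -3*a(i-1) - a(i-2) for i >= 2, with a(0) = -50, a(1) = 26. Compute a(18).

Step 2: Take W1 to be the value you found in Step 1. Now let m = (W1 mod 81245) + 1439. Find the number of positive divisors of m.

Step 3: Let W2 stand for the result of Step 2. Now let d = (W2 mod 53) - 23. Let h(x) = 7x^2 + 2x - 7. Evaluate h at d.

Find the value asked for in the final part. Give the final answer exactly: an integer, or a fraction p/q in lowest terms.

1538

Step 1: a(2) = -3*(26) - 1*(-50) = -28; iterating: a(2)=-28, a(3)=58, a(4)=-146, a(5)=380, a(6)=-994, a(7)=2602, a(8)=-6812, a(9)=17834, a(10)=-46690, a(11)=122236, a(12)=-320018, a(13)=837818, a(14)=-2193436, a(15)=5742490, a(16)=-15034034, a(17)=39359612, a(18)=-103044802; answer -103044802
Step 2: W1 = -103044802; m = 56542; 56542 = 2 * 17 * 1663; number of divisors = (1+1) * (1+1) * (1+1) = 8; answer 8
Step 3: W2 = 8; d = -15; 7*(-15)^2 + 2*(-15)^1 - 7 = (1575) + (-30) + (-7) = 1538; answer 1538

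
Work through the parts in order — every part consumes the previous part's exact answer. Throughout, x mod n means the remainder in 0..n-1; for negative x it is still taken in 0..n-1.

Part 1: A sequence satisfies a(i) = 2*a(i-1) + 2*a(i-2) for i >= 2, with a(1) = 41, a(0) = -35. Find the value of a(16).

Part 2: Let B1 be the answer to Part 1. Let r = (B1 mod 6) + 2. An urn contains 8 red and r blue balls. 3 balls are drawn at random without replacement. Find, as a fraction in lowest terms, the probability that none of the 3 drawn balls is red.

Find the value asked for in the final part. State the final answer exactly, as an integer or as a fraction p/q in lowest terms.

Part 1: a(2) = 2*(41) + 2*(-35) = 12; iterating: a(2)=12, a(3)=106, a(4)=236, a(5)=684, a(6)=1840, a(7)=5048, a(8)=13776, a(9)=37648, a(10)=102848, a(11)=280992, a(12)=767680, a(13)=2097344, a(14)=5730048, a(15)=15654784, a(16)=42769664; answer 42769664
Part 2: B1 = 42769664; r = 4; total draws C(12,3) = 220; favorable C(4,3) = 4; P = 1/55; answer 1/55

1/55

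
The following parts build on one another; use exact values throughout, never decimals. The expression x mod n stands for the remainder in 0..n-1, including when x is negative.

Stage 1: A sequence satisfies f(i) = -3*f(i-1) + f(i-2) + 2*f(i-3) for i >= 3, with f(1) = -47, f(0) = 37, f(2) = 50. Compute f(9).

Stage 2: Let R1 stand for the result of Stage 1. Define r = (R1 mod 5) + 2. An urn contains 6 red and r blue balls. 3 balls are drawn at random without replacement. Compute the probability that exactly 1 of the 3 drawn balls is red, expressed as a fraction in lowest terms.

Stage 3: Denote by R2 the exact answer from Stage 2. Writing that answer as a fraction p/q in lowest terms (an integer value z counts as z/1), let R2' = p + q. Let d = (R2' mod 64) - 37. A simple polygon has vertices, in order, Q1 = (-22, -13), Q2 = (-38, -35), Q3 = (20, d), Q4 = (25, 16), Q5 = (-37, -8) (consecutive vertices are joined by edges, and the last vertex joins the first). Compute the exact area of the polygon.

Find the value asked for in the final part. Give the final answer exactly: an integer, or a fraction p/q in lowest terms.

Stage 1: f(3) = -3*(50) + 1*(-47) + 2*(37) = -123; iterating: f(3)=-123, f(4)=325, f(5)=-998, f(6)=3073, f(7)=-9567, f(8)=29778, f(9)=-92755; answer -92755
Stage 2: R1 = -92755; r = 2; total draws C(8,3) = 56; favorable C(6,1)*C(2,2) = 6; P = 3/28; answer 3/28
Stage 3: R2 = 3/28; threaded value p + q = 31; d = -6; cross terms: (-22*-35 - -38*-13)=276, (-38*-6 - 20*-35)=928, (20*16 - 25*-6)=470, (25*-8 - -37*16)=392, (-37*-13 - -22*-8)=305; twice the area = |2371| = 2371; area = 2371/2; answer 2371/2

2371/2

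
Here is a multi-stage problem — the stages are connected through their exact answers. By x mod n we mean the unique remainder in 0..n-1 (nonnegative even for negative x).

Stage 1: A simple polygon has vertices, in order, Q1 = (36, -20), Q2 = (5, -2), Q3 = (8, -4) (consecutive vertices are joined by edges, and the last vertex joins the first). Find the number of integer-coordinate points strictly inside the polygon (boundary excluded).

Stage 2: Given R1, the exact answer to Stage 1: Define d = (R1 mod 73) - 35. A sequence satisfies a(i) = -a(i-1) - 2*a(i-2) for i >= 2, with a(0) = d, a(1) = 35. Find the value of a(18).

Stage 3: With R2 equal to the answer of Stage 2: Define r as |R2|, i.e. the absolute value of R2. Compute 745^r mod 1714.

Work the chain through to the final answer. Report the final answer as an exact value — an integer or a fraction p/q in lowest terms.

Stage 1: cross terms: (36*-2 - 5*-20)=28, (5*-4 - 8*-2)=-4, (8*-20 - 36*-4)=-16; twice the area = |8| = 8; area = 4; boundary points = 1 + 1 + 4 = 6; strictly interior points = area - boundary/2 + 1 = 2; answer 2
Stage 2: R1 = 2; d = -33; a(2) = -1*(35) - 2*(-33) = 31; iterating: a(2)=31, a(3)=-101, a(4)=39, a(5)=163, a(6)=-241, a(7)=-85, a(8)=567, a(9)=-397, a(10)=-737, a(11)=1531, a(12)=-57, a(13)=-3005, a(14)=3119, a(15)=2891, a(16)=-9129, a(17)=3347, a(18)=14911; answer 14911
Stage 3: R2 = 14911; r = 14911; squarings mod 1714: 745^1=745, 745^2=1403, 745^4=737, 745^8=1545, 745^16=1137, 745^32=413, 745^64=883, 745^128=1533, 745^256=195, 745^512=317, 745^1024=1077, 745^2048=1265, 745^4096=1063, 745^8192=443; 745^14911 = 745^1 * 745^2 * 745^4 * 745^8 * 745^16 * 745^32 * 745^512 * 745^2048 * 745^4096 * 745^8192 = 123 (mod 1714); answer 123

123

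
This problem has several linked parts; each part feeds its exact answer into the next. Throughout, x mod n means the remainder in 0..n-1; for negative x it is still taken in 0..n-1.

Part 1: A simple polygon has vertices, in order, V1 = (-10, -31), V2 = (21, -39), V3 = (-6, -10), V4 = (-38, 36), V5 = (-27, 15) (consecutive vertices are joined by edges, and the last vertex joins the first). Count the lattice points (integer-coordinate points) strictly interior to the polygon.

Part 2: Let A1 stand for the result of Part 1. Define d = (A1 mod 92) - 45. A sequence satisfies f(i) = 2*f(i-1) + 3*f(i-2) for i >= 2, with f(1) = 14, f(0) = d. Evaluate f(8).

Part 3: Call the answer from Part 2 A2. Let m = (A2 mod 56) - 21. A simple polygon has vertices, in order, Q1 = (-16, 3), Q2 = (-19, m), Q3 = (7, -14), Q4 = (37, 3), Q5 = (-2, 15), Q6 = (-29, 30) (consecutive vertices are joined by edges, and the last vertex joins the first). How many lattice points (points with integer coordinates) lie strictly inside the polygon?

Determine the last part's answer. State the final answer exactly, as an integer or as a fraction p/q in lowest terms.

Part 1: cross terms: (-10*-39 - 21*-31)=1041, (21*-10 - -6*-39)=-444, (-6*36 - -38*-10)=-596, (-38*15 - -27*36)=402, (-27*-31 - -10*15)=987; twice the area = |1390| = 1390; area = 695; boundary points = 1 + 1 + 2 + 1 + 1 = 6; strictly interior points = area - boundary/2 + 1 = 693; answer 693
Part 2: A1 = 693; d = 4; f(2) = 2*(14) + 3*(4) = 40; iterating: f(2)=40, f(3)=122, f(4)=364, f(5)=1094, f(6)=3280, f(7)=9842, f(8)=29524; answer 29524
Part 3: A2 = 29524; m = -9; cross terms: (-16*-9 - -19*3)=201, (-19*-14 - 7*-9)=329, (7*3 - 37*-14)=539, (37*15 - -2*3)=561, (-2*30 - -29*15)=375, (-29*3 - -16*30)=393; twice the area = |2398| = 2398; area = 1199; boundary points = 3 + 1 + 1 + 3 + 3 + 1 = 12; strictly interior points = area - boundary/2 + 1 = 1194; answer 1194

1194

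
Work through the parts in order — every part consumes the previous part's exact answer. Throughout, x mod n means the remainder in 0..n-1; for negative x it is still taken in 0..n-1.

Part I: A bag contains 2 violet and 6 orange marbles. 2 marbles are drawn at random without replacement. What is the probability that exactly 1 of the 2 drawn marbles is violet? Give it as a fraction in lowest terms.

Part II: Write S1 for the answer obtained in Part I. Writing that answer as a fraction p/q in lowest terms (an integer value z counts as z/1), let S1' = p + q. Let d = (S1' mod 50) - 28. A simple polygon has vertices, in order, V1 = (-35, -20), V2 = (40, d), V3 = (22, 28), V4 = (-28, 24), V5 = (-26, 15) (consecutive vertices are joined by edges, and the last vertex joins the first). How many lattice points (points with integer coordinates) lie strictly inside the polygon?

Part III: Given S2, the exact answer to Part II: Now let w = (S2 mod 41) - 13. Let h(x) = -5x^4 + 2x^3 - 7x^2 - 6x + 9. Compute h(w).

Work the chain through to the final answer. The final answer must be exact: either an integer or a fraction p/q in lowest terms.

-34767

Part I: total draws C(8,2) = 28; favorable C(2,1)*C(6,1) = 12; P = 3/7; answer 3/7
Part II: S1 = 3/7; threaded value p + q = 10; d = -18; cross terms: (-35*-18 - 40*-20)=1430, (40*28 - 22*-18)=1516, (22*24 - -28*28)=1312, (-28*15 - -26*24)=204, (-26*-20 - -35*15)=1045; twice the area = |5507| = 5507; area = 5507/2; boundary points = 1 + 2 + 2 + 1 + 1 = 7; strictly interior points = area - boundary/2 + 1 = 2751; answer 2751
Part III: S2 = 2751; w = -9; -5*(-9)^4 + 2*(-9)^3 - 7*(-9)^2 - 6*(-9)^1 + 9 = (-32805) + (-1458) + (-567) + (54) + (9) = -34767; answer -34767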